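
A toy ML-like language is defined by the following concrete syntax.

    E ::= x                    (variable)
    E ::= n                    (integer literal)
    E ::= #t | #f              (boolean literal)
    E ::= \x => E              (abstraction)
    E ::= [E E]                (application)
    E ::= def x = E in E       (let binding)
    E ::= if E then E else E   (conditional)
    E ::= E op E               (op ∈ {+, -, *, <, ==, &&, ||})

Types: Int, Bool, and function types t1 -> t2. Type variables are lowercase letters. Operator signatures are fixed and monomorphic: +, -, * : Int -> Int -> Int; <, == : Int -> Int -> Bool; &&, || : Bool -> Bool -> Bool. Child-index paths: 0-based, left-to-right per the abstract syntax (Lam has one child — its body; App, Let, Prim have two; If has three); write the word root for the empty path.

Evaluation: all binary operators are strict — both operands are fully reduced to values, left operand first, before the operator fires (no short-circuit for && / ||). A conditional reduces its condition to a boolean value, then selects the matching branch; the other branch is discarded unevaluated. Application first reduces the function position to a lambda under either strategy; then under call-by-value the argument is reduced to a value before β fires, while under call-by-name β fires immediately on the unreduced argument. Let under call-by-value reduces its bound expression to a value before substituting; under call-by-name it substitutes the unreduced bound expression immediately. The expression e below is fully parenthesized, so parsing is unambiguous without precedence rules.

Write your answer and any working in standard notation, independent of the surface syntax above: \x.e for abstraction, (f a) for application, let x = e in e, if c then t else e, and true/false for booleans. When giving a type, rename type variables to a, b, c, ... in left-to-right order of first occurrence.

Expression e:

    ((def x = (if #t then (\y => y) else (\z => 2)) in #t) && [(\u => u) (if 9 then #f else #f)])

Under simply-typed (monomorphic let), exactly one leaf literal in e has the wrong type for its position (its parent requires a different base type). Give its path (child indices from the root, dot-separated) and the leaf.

Answer: 1.1.0 : 9

Derivation:
  unify Bool ~ Bool
y : a
\y._ : a -> a
\z._ : b -> Int
  unify a -> a ~ b -> Int
  unify a ~ b
  unify b ~ Int
let x : Int -> Int
  unify Bool ~ Bool
u : c
\u._ : c -> c
  unify Int ~ Bool
  FAIL: mismatch Int ~ Bool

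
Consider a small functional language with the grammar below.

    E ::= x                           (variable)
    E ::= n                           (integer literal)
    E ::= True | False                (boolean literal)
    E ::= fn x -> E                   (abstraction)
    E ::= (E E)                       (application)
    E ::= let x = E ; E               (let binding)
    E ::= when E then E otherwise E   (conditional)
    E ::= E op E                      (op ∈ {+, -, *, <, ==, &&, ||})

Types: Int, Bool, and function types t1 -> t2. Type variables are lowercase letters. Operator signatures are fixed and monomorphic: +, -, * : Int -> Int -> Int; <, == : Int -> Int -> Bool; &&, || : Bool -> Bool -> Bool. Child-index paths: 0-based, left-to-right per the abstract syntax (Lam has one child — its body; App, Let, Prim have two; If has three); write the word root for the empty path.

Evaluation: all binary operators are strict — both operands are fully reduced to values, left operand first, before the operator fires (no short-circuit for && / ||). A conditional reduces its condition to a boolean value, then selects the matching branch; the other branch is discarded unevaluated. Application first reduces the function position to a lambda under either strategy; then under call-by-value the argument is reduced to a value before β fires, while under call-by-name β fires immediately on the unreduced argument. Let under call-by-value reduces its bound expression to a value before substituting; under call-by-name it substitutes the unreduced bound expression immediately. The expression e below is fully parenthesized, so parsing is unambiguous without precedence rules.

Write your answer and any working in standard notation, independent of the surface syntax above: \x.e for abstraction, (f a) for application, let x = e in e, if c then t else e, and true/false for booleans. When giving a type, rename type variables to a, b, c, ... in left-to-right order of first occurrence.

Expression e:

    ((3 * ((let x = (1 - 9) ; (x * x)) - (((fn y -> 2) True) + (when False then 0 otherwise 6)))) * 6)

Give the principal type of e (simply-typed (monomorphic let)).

Answer: Int

Working:
  unify Int ~ Int
  unify Int ~ Int
  unify Int ~ Int
let x : Int
x : Int
  unify Int ~ Int
x : Int
  unify Int ~ Int
  unify Int ~ Int
\y._ : a -> Int
  unify a -> Int ~ Bool -> b
  unify a ~ Bool
  unify Int ~ b
_ _ : Int
  unify Int ~ Int
  unify Bool ~ Bool
  unify Int ~ Int
  unify Int ~ Int
  unify Int ~ Int
  unify Int ~ Int
  unify Int ~ Int
  unify Int ~ Int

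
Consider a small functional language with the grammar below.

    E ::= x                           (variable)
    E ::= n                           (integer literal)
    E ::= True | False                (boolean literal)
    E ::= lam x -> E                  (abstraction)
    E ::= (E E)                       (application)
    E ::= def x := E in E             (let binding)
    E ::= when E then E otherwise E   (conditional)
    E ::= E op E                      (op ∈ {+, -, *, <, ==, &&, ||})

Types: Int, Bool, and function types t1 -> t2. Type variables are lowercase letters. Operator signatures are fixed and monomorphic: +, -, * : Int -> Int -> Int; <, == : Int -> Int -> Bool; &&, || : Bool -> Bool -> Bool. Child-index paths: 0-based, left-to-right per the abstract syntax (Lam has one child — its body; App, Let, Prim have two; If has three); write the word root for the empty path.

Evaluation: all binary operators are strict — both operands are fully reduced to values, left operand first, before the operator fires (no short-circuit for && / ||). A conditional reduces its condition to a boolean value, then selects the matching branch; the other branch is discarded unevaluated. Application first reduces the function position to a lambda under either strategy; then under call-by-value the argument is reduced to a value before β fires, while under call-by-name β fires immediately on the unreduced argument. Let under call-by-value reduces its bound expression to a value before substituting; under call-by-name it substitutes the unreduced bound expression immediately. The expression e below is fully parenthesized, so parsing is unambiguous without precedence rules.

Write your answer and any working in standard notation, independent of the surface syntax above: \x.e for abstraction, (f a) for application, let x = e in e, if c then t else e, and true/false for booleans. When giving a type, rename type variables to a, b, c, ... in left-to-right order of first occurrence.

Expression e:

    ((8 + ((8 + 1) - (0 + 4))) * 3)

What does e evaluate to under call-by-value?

Working:
step 0: ((8 + ((8 + 1) - (0 + 4))) * 3)
step 1: [delta@0.1.0] ((8 + (9 - (0 + 4))) * 3)
step 2: [delta@0.1.1] ((8 + (9 - 4)) * 3)
step 3: [delta@0.1] ((8 + 5) * 3)
step 4: [delta@0] (13 * 3)
step 5: [delta@root] 39

Answer: 39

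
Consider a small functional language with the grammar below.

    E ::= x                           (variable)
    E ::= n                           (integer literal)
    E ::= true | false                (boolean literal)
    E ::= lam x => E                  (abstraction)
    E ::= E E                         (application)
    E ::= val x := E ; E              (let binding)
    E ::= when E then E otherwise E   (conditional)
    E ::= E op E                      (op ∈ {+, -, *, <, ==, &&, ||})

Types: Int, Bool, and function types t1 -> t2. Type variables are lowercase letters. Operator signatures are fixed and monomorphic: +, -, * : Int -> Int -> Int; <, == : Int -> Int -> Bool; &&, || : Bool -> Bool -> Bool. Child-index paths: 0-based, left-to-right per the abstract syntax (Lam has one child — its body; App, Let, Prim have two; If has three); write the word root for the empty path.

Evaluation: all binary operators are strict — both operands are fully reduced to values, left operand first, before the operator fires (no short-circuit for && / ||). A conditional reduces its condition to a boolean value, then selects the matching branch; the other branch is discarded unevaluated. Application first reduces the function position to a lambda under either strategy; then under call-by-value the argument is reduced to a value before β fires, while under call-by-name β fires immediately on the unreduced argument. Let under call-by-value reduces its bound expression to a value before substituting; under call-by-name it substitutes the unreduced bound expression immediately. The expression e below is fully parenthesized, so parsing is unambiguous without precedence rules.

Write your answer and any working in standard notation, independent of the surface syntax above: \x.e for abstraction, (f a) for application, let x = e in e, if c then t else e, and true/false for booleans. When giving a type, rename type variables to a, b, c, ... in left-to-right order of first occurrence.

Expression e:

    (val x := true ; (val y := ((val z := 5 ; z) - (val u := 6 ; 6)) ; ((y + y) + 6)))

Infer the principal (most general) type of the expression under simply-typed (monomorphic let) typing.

Answer: Int

Working:
let x : Bool
let z : Int
z : Int
  unify Int ~ Int
let u : Int
  unify Int ~ Int
let y : Int
y : Int
  unify Int ~ Int
y : Int
  unify Int ~ Int
  unify Int ~ Int
  unify Int ~ Int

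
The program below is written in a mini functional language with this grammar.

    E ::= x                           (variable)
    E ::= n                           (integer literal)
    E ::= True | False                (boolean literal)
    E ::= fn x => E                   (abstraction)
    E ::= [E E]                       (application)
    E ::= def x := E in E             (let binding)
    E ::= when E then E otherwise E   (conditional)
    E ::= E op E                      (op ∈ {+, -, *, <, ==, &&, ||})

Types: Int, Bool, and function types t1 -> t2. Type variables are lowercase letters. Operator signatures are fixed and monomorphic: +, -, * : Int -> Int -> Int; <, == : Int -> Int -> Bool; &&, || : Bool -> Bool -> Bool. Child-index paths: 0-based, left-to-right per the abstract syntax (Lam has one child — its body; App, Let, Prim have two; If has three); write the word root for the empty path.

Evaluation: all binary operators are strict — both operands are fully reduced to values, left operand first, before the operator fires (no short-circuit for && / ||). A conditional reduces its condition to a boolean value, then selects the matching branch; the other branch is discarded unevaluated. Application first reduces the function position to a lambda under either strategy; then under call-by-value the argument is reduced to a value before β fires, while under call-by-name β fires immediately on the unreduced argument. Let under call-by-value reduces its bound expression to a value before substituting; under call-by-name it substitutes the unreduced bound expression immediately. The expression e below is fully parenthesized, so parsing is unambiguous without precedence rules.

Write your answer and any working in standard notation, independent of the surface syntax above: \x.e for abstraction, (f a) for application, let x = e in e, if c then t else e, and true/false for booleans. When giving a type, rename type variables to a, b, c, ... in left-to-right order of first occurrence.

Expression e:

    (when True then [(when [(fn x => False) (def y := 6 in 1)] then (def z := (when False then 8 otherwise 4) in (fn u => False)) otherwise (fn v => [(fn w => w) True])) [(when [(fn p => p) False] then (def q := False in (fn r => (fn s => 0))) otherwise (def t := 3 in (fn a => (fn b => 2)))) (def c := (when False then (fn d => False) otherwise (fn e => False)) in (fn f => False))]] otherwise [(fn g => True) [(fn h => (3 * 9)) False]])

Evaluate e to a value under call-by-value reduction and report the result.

Trace:
step 0: (if true then ((if ((\x.false) (let y = 6 in 1)) then (let z = (if false then 8 else 4) in (\u.false)) else (\v.((\w.w) true))) ((if ((\p.p) false) then (let q = false in (\r.(\s.0))) else (let t = 3 in (\a.(\b.2)))) (let c = (if false then (\d.false) else (\e.false)) in (\f.false)))) else ((\g.true) ((\h.(3 * 9)) false)))
step 1: [if@root] ((if ((\x.false) (let y = 6 in 1)) then (let z = (if false then 8 else 4) in (\u.false)) else (\v.((\w.w) true))) ((if ((\p.p) false) then (let q = false in (\r.(\s.0))) else (let t = 3 in (\a.(\b.2)))) (let c = (if false then (\d.false) else (\e.false)) in (\f.false))))
step 2: [let@0.0.1] ((if ((\x.false) 1) then (let z = (if false then 8 else 4) in (\u.false)) else (\v.((\w.w) true))) ((if ((\p.p) false) then (let q = false in (\r.(\s.0))) else (let t = 3 in (\a.(\b.2)))) (let c = (if false then (\d.false) else (\e.false)) in (\f.false))))
step 3: [beta@0.0] ((if false then (let z = (if false then 8 else 4) in (\u.false)) else (\v.((\w.w) true))) ((if ((\p.p) false) then (let q = false in (\r.(\s.0))) else (let t = 3 in (\a.(\b.2)))) (let c = (if false then (\d.false) else (\e.false)) in (\f.false))))
step 4: [if@0] ((\v.((\w.w) true)) ((if ((\p.p) false) then (let q = false in (\r.(\s.0))) else (let t = 3 in (\a.(\b.2)))) (let c = (if false then (\d.false) else (\e.false)) in (\f.false))))
step 5: [beta@1.0.0] ((\v.((\w.w) true)) ((if false then (let q = false in (\r.(\s.0))) else (let t = 3 in (\a.(\b.2)))) (let c = (if false then (\d.false) else (\e.false)) in (\f.false))))
step 6: [if@1.0] ((\v.((\w.w) true)) ((let t = 3 in (\a.(\b.2))) (let c = (if false then (\d.false) else (\e.false)) in (\f.false))))
step 7: [let@1.0] ((\v.((\w.w) true)) ((\a.(\b.2)) (let c = (if false then (\d.false) else (\e.false)) in (\f.false))))
step 8: [if@1.1.0] ((\v.((\w.w) true)) ((\a.(\b.2)) (let c = (\e.false) in (\f.false))))
step 9: [let@1.1] ((\v.((\w.w) true)) ((\a.(\b.2)) (\f.false)))
step 10: [beta@1] ((\v.((\w.w) true)) (\b.2))
step 11: [beta@root] ((\w.w) true)
step 12: [beta@root] true

Answer: true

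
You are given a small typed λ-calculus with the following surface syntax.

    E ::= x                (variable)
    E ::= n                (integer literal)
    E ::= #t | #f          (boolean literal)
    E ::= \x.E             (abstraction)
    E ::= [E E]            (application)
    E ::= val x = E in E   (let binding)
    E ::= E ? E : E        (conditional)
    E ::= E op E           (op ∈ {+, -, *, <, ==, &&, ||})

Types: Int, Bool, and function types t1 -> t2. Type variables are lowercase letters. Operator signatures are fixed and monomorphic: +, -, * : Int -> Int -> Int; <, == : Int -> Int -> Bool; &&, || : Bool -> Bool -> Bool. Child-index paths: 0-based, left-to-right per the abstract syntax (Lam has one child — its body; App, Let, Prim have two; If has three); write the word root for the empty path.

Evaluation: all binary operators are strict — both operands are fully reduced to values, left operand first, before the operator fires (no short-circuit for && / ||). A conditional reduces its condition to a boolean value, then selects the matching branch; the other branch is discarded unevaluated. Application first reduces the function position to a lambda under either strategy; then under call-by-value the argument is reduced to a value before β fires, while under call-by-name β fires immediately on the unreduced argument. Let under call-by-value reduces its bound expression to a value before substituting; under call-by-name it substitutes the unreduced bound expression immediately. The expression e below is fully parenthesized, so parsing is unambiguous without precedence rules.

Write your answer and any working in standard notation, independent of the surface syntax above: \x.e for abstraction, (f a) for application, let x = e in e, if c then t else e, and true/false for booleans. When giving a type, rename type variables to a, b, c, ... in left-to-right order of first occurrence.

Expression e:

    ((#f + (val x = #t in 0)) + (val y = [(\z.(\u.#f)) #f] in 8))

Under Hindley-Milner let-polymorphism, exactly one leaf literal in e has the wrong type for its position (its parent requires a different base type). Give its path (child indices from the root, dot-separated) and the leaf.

Answer: 0.0 : false

Derivation:
  unify Bool ~ Int
  FAIL: mismatch Bool ~ Int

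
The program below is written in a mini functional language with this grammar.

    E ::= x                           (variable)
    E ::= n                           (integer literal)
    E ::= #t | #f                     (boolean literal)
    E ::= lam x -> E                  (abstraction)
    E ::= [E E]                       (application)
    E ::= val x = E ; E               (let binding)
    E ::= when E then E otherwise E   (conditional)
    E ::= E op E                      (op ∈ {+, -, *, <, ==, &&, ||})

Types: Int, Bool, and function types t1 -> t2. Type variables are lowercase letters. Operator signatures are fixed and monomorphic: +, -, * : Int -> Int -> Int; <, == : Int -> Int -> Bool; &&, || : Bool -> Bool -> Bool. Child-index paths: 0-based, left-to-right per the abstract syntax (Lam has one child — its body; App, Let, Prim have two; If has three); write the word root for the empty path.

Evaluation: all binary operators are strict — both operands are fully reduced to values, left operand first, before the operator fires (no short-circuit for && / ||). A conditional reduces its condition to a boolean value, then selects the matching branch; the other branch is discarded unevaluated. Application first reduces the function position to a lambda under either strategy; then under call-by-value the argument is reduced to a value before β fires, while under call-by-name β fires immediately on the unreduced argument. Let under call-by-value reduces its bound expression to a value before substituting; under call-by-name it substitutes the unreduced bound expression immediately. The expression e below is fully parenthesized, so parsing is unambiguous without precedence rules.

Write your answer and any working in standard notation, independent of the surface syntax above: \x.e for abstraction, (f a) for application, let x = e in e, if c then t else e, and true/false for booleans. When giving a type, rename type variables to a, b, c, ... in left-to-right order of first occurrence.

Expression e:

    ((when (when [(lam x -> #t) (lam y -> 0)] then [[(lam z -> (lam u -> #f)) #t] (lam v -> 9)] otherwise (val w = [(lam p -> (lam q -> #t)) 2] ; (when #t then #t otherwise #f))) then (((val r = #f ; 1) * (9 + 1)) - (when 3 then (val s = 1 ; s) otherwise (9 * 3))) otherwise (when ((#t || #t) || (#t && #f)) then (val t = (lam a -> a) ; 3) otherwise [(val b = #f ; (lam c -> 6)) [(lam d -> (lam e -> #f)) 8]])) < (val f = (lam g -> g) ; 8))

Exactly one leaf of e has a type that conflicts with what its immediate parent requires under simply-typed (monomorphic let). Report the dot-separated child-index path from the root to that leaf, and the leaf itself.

Derivation:
\x._ : a -> Bool
\y._ : b -> Int
  unify a -> Bool ~ (b -> Int) -> c
  unify a ~ b -> Int
  unify Bool ~ c
_ _ : Bool
  unify Bool ~ Bool
\u._ : e -> Bool
\z._ : d -> e -> Bool
  unify d -> e -> Bool ~ Bool -> f
  unify d ~ Bool
  unify e -> Bool ~ f
_ _ : e -> Bool
\v._ : g -> Int
  unify e -> Bool ~ (g -> Int) -> h
  unify e ~ g -> Int
  unify Bool ~ h
_ _ : Bool
\q._ : j -> Bool
\p._ : i -> j -> Bool
  unify i -> j -> Bool ~ Int -> k
  unify i ~ Int
  unify j -> Bool ~ k
_ _ : j -> Bool
let w : j -> Bool
  unify Bool ~ Bool
  unify Bool ~ Bool
  unify Bool ~ Bool
  unify Bool ~ Bool
let r : Bool
  unify Int ~ Int
  unify Int ~ Int
  unify Int ~ Int
  unify Int ~ Int
  unify Int ~ Int
  unify Int ~ Bool
  FAIL: mismatch Int ~ Bool

Answer: 0.1.1.0 : 3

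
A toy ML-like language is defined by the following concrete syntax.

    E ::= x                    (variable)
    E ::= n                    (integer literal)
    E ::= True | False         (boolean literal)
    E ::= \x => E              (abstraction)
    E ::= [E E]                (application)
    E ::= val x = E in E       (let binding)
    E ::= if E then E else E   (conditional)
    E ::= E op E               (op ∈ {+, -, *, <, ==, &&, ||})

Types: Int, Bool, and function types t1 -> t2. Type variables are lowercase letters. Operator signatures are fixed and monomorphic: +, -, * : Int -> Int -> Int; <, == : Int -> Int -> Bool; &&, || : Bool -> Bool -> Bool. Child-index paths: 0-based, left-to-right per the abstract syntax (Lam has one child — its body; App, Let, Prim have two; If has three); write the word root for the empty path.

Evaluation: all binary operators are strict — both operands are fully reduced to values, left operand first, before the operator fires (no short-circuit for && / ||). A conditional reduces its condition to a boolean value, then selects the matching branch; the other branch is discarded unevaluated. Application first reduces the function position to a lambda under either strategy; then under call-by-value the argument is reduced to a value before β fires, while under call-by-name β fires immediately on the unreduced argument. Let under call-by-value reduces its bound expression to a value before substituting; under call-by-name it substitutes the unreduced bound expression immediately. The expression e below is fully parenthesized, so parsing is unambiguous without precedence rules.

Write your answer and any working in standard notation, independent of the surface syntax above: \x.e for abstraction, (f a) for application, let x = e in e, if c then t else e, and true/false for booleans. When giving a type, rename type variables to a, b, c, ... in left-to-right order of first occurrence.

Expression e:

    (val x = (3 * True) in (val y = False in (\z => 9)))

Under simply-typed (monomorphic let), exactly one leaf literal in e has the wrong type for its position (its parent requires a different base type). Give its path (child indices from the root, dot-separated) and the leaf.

Trace:
  unify Int ~ Int
  unify Bool ~ Int
  FAIL: mismatch Bool ~ Int

Answer: 0.1 : true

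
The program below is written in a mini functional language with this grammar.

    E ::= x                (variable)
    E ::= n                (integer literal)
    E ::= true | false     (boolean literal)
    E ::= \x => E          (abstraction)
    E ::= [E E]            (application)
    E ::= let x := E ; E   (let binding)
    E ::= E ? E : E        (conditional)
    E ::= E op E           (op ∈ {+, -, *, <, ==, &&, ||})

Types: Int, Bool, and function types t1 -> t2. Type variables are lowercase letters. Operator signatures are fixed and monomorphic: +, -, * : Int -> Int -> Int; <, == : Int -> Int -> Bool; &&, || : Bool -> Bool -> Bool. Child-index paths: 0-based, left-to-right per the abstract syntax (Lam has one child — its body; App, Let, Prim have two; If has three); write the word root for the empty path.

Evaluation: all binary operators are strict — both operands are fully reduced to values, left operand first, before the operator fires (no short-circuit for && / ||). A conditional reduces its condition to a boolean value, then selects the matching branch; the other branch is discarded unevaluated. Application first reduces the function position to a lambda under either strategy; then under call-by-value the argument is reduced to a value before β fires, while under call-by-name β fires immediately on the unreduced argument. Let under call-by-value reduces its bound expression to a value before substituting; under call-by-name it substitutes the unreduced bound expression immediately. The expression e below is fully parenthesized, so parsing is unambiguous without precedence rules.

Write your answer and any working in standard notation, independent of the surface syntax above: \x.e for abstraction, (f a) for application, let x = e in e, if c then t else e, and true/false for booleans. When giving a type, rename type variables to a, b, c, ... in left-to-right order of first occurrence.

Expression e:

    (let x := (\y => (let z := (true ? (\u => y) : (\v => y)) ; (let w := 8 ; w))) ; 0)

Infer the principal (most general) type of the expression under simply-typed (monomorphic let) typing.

Answer: Int

Derivation:
  unify Bool ~ Bool
y : a
\u._ : b -> a
y : a
\v._ : c -> a
  unify b -> a ~ c -> a
  unify b ~ c
  unify a ~ a
let z : c -> a
let w : Int
w : Int
\y._ : a -> Int
let x : a -> Int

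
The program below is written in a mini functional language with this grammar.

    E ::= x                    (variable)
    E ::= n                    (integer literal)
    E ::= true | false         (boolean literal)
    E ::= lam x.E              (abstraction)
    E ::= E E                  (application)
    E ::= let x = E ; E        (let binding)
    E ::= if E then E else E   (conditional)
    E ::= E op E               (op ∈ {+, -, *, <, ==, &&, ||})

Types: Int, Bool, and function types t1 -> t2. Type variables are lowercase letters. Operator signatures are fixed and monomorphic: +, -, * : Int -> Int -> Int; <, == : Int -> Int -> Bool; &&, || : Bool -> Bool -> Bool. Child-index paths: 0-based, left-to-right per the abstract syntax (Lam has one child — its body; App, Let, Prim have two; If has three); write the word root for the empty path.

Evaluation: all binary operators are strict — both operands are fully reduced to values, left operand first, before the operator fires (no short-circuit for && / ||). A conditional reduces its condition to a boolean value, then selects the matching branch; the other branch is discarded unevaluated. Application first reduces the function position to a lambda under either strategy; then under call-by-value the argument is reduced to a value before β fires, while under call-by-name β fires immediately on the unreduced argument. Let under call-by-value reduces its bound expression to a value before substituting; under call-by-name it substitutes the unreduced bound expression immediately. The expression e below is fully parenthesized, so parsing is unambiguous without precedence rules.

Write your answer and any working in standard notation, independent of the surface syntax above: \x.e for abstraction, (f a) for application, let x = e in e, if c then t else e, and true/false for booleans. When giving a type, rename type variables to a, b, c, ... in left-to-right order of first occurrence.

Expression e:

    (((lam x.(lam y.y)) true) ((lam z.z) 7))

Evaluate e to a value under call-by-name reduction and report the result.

Working:
step 0: (((\x.(\y.y)) true) ((\z.z) 7))
step 1: [beta@0] ((\y.y) ((\z.z) 7))
step 2: [beta@root] ((\z.z) 7)
step 3: [beta@root] 7

Answer: 7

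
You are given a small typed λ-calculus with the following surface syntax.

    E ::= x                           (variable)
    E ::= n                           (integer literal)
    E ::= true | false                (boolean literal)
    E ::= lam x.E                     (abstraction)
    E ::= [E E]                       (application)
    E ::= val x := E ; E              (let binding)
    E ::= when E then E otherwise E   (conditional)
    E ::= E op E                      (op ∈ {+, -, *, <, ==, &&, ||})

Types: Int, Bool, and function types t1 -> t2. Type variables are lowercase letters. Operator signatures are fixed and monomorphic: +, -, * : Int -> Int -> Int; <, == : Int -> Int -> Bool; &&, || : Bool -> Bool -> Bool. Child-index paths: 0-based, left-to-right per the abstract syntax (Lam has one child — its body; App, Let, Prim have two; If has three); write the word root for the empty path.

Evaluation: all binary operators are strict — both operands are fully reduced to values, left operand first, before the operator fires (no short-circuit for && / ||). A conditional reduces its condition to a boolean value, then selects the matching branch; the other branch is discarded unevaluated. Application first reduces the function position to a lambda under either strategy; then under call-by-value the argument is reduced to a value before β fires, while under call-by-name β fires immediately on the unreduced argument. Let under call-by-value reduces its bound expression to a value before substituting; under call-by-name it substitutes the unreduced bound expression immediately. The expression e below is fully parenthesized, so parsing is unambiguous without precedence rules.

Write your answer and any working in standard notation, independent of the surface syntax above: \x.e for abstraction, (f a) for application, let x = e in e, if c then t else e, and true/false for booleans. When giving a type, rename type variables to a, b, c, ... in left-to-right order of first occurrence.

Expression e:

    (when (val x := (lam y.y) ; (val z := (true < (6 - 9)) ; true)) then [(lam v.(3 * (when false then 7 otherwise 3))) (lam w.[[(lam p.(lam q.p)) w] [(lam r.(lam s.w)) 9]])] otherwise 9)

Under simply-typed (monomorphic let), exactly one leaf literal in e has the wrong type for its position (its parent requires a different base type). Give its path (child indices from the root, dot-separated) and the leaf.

Working:
y : a
\y._ : a -> a
let x : a -> a
  unify Bool ~ Int
  FAIL: mismatch Bool ~ Int

Answer: 0.1.0.0 : true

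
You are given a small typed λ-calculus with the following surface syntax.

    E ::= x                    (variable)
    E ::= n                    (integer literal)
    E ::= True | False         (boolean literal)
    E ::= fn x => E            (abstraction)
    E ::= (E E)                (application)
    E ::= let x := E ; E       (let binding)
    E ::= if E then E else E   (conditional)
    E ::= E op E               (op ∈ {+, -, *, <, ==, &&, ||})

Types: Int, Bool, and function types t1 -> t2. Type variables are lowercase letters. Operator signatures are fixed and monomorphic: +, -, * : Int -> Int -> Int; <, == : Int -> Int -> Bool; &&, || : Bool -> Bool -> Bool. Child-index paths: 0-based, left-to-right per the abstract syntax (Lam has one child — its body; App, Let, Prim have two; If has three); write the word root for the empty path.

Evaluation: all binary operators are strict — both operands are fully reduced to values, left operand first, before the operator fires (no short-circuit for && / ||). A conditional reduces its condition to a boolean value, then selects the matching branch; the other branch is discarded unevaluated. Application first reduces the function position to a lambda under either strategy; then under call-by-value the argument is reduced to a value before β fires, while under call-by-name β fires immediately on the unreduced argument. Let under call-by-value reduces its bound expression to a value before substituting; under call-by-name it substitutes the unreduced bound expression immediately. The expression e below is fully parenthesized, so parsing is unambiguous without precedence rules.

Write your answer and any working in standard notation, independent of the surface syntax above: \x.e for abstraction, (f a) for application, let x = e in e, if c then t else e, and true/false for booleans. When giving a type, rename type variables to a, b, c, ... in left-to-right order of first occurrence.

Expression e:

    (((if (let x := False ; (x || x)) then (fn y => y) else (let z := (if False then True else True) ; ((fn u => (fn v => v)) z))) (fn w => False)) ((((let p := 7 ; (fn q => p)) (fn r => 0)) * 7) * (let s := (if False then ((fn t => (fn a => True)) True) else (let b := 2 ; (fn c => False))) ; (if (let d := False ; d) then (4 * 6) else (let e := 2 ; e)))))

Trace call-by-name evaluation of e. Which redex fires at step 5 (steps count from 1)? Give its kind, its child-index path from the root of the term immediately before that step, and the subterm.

Answer: beta at 0.0 : ((\u.(\v.v)) (if false then true else true))

Working:
step 0: (((if (let x = false in (x || x)) then (\y.y) else (let z = (if false then true else true) in ((\u.(\v.v)) z))) (\w.false)) ((((let p = 7 in (\q.p)) (\r.0)) * 7) * (let s = (if false then ((\t.(\a.true)) true) else (let b = 2 in (\c.false))) in (if (let d = false in d) then (4 * 6) else (let e = 2 in e)))))
step 1: [let@0.0.0] (((if (false || false) then (\y.y) else (let z = (if false then true else true) in ((\u.(\v.v)) z))) (\w.false)) ((((let p = 7 in (\q.p)) (\r.0)) * 7) * (let s = (if false then ((\t.(\a.true)) true) else (let b = 2 in (\c.false))) in (if (let d = false in d) then (4 * 6) else (let e = 2 in e)))))
step 2: [delta@0.0.0] (((if false then (\y.y) else (let z = (if false then true else true) in ((\u.(\v.v)) z))) (\w.false)) ((((let p = 7 in (\q.p)) (\r.0)) * 7) * (let s = (if false then ((\t.(\a.true)) true) else (let b = 2 in (\c.false))) in (if (let d = false in d) then (4 * 6) else (let e = 2 in e)))))
step 3: [if@0.0] (((let z = (if false then true else true) in ((\u.(\v.v)) z)) (\w.false)) ((((let p = 7 in (\q.p)) (\r.0)) * 7) * (let s = (if false then ((\t.(\a.true)) true) else (let b = 2 in (\c.false))) in (if (let d = false in d) then (4 * 6) else (let e = 2 in e)))))
step 4: [let@0.0] ((((\u.(\v.v)) (if false then true else true)) (\w.false)) ((((let p = 7 in (\q.p)) (\r.0)) * 7) * (let s = (if false then ((\t.(\a.true)) true) else (let b = 2 in (\c.false))) in (if (let d = false in d) then (4 * 6) else (let e = 2 in e)))))
step 5: [beta@0.0] (((\v.v) (\w.false)) ((((let p = 7 in (\q.p)) (\r.0)) * 7) * (let s = (if false then ((\t.(\a.true)) true) else (let b = 2 in (\c.false))) in (if (let d = false in d) then (4 * 6) else (let e = 2 in e)))))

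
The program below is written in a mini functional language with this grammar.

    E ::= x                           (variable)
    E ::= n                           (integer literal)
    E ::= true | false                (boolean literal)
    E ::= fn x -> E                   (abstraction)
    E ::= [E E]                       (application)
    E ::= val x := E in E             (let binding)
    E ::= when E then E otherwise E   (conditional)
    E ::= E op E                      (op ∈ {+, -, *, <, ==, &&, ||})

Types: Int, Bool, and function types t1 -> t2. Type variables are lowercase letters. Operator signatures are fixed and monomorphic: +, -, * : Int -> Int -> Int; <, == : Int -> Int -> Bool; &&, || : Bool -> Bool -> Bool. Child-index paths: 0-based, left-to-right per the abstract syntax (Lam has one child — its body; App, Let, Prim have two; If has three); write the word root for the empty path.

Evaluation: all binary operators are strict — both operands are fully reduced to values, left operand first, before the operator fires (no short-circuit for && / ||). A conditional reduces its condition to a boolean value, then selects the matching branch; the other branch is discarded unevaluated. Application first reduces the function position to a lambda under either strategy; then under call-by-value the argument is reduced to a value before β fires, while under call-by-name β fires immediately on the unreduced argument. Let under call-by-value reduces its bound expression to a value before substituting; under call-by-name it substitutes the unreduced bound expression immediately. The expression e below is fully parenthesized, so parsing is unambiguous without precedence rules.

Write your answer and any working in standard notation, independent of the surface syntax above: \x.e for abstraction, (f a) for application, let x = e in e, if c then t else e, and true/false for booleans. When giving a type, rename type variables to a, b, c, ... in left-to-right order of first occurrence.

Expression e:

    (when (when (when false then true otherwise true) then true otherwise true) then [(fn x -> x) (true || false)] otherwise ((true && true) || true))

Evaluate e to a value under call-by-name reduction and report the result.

Derivation:
step 0: (if (if (if false then true else true) then true else true) then ((\x.x) (true || false)) else ((true && true) || true))
step 1: [if@0.0] (if (if true then true else true) then ((\x.x) (true || false)) else ((true && true) || true))
step 2: [if@0] (if true then ((\x.x) (true || false)) else ((true && true) || true))
step 3: [if@root] ((\x.x) (true || false))
step 4: [beta@root] (true || false)
step 5: [delta@root] true

Answer: true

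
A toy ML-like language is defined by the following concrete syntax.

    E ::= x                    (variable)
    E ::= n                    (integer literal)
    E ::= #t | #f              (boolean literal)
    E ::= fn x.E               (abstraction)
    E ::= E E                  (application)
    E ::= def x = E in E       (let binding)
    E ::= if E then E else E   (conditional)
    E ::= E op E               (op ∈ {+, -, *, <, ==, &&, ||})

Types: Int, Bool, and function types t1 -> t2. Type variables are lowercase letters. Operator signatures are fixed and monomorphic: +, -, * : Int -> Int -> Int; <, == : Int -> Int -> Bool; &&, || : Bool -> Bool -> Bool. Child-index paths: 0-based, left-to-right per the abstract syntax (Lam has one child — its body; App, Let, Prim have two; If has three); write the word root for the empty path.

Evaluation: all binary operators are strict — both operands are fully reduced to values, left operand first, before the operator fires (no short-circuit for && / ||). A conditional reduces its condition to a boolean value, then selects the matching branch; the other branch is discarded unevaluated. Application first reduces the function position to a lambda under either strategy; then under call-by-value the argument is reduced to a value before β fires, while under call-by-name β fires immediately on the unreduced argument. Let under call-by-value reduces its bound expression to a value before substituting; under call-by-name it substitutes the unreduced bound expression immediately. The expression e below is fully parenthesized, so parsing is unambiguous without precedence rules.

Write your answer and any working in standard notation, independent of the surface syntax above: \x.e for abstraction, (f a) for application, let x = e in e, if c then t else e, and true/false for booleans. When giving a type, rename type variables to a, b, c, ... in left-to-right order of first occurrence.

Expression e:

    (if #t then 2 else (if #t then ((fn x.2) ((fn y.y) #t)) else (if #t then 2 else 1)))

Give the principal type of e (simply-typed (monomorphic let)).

Trace:
  unify Bool ~ Bool
  unify Bool ~ Bool
\x._ : a -> Int
y : b
\y._ : b -> b
  unify b -> b ~ Bool -> c
  unify b ~ Bool
  unify Bool ~ c
_ _ : Bool
  unify a -> Int ~ Bool -> d
  unify a ~ Bool
  unify Int ~ d
_ _ : Int
  unify Bool ~ Bool
  unify Int ~ Int
  unify Int ~ Int
  unify Int ~ Int

Answer: Int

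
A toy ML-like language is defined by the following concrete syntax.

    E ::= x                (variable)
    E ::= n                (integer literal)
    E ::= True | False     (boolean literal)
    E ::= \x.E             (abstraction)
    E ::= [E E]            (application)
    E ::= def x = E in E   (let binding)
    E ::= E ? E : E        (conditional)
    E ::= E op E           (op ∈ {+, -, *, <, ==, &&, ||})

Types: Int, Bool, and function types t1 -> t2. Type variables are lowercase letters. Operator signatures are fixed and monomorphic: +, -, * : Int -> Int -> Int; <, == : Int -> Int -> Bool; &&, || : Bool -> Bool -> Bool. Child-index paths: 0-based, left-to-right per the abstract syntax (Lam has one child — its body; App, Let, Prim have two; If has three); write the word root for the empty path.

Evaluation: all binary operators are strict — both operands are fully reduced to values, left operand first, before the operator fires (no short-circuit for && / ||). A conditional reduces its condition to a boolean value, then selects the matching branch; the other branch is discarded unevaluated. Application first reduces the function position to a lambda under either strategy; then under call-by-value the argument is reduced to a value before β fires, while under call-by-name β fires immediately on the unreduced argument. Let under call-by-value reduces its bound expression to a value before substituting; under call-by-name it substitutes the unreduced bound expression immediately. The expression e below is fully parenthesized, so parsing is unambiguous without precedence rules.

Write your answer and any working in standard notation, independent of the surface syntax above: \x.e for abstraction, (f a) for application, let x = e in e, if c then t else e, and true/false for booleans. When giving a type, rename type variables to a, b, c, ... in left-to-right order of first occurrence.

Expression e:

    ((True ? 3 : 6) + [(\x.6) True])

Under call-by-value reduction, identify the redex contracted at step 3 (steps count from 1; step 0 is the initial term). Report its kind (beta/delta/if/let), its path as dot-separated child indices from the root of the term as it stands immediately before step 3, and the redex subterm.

Answer: delta at root : (3 + 6)

Derivation:
step 0: ((if true then 3 else 6) + ((\x.6) true))
step 1: [if@0] (3 + ((\x.6) true))
step 2: [beta@1] (3 + 6)
step 3: [delta@root] 9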